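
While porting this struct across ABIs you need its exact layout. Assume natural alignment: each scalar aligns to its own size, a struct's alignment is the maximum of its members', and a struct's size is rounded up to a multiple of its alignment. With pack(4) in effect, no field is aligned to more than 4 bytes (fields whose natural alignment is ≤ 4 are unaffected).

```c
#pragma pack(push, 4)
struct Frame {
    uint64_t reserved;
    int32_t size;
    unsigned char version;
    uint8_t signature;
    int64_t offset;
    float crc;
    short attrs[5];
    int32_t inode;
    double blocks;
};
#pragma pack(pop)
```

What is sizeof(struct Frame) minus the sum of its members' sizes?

4

reserved at 0 (size 8, align 4) → ends 8
size at 8 (size 4, align 4) → ends 12
version at 12 (size 1, align 1) → ends 13
signature at 13 (size 1, align 1) → ends 14
pad 2 to align 4 for offset
offset at 16 (size 8, align 4) → ends 24
crc at 24 (size 4, align 4) → ends 28
attrs at 28 (size 10, align 2) → ends 38
pad 2 to align 4 for inode
inode at 40 (size 4, align 4) → ends 44
blocks at 44 (size 8, align 4) → ends 52
total 52 bytes, alignment 4
data bytes 48, size 52 → padding 4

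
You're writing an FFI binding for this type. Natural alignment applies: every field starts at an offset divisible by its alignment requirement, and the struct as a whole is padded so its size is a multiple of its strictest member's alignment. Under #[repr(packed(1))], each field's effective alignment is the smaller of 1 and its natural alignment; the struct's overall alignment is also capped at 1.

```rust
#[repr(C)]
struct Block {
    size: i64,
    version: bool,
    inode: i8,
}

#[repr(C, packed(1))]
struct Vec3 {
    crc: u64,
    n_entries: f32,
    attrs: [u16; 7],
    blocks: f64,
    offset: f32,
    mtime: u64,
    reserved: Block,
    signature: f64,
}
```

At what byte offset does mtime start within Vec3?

Block: 0..8  size  (8B, 8-aligned); 8..9  version  (1B, 1-aligned); 9..10  inode  (1B, 1-aligned); 10..16  -- tail padding (6B); sizeof = 16, alignof = 8
0..8  crc  (8B, 1-aligned)
8..12  n_entries  (4B, 1-aligned)
12..26  attrs  (14B, 1-aligned)
26..34  blocks  (8B, 1-aligned)
34..38  offset  (4B, 1-aligned)
38..46  mtime  (8B, 1-aligned)

38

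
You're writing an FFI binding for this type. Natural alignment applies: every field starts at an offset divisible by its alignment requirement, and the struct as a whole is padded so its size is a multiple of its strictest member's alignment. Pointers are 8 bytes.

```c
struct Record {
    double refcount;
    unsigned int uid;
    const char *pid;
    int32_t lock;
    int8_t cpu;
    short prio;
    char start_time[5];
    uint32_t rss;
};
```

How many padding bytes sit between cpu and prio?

1

refcount at 0 (size 8, align 8) → ends 8
uid at 8 (size 4, align 4) → ends 12
pad 4 to align 8 for pid
pid at 16 (size 8, align 8) → ends 24
lock at 24 (size 4, align 4) → ends 28
cpu at 28 (size 1, align 1) → ends 29
pad 1 to align 2 for prio
prio at 30 (size 2, align 2) → ends 32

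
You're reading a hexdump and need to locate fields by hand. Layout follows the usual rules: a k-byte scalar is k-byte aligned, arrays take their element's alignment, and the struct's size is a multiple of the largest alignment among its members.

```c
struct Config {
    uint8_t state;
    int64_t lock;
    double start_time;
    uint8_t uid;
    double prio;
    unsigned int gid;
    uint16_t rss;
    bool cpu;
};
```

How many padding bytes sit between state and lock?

7

0..1  state  (1B, 1-aligned)
1..8  -- padding (7B)
8..16  lock  (8B, 8-aligned)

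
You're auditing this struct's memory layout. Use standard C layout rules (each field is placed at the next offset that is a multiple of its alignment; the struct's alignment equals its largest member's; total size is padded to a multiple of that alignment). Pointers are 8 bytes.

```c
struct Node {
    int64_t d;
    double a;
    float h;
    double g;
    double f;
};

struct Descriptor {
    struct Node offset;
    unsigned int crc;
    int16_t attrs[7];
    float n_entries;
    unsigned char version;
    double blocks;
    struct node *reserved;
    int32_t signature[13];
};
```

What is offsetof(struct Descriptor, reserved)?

Node: d at 0 (size 8, align 8) → ends 8; a at 8 (size 8, align 8) → ends 16; h at 16 (size 4, align 4) → ends 20; pad 4 to align 8 for g; g at 24 (size 8, align 8) → ends 32; f at 32 (size 8, align 8) → ends 40; total 40 bytes, alignment 8
offset at 0 (size 40, align 8) → ends 40
crc at 40 (size 4, align 4) → ends 44
attrs at 44 (size 14, align 2) → ends 58
pad 2 to align 4 for n_entries
n_entries at 60 (size 4, align 4) → ends 64
version at 64 (size 1, align 1) → ends 65
pad 7 to align 8 for blocks
blocks at 72 (size 8, align 8) → ends 80
reserved at 80 (size 8, align 8) → ends 88

80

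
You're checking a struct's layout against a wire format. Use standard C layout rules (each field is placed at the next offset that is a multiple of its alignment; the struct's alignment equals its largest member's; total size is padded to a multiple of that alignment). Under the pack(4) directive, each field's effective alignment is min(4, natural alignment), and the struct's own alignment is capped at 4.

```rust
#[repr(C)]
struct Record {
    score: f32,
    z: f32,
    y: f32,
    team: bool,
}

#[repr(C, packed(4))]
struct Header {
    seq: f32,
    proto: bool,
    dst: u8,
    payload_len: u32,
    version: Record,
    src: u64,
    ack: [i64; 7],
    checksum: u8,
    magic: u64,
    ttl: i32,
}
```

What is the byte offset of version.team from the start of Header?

Record: @0: score [4B, align 4] → 4; @4: z [4B, align 4] → 8; @8: y [4B, align 4] → 12; @12: team [1B, align 1] → 13; +3 tail pad (align 4); size 16, align 4
@0: seq [4B, align 4] → 4
@4: proto [1B, align 1] → 5
@5: dst [1B, align 1] → 6
+2 pad (align 4)
@8: payload_len [4B, align 4] → 12
@12: version [16B, align 4] → 28
within Record: team at 12
12 + 12 = 24

24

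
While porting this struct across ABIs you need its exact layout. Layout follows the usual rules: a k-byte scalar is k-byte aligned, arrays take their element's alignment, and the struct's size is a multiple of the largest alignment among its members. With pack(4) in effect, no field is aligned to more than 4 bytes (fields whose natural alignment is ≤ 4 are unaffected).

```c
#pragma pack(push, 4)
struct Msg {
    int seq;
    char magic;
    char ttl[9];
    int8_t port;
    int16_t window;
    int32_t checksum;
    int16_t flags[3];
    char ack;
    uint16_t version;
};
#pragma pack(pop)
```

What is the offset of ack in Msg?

@0: seq [4B, align 4] → 4
@4: magic [1B, align 1] → 5
@5: ttl [9B, align 1] → 14
@14: port [1B, align 1] → 15
+1 pad (align 2)
@16: window [2B, align 2] → 18
+2 pad (align 4)
@20: checksum [4B, align 4] → 24
@24: flags [6B, align 2] → 30
@30: ack [1B, align 1] → 31

30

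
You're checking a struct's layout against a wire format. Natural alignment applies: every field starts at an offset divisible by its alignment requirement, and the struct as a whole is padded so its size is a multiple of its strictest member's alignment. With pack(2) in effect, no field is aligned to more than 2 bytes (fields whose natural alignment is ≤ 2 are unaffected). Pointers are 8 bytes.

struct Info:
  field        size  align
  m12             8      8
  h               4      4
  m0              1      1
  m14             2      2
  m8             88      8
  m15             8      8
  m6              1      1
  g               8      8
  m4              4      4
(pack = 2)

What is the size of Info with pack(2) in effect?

@0: m12 [8B, align 2] → 8
@8: h [4B, align 2] → 12
@12: m0 [1B, align 1] → 13
+1 pad (align 2)
@14: m14 [2B, align 2] → 16
@16: m8 [88B, align 2] → 104
@104: m15 [8B, align 2] → 112
@112: m6 [1B, align 1] → 113
+1 pad (align 2)
@114: g [8B, align 2] → 122
@122: m4 [4B, align 2] → 126
size 126, align 2

126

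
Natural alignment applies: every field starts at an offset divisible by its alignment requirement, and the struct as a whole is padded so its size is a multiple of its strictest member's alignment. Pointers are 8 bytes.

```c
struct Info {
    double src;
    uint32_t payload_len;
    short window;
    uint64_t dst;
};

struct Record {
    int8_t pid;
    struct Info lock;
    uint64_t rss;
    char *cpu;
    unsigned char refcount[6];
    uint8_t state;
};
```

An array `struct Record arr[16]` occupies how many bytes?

896

Info: @0: src [8B, align 8] → 8; @8: payload_len [4B, align 4] → 12; @12: window [2B, align 2] → 14; +2 pad (align 8); @16: dst [8B, align 8] → 24; size 24, align 8
@0: pid [1B, align 1] → 1
+7 pad (align 8)
@8: lock [24B, align 8] → 32
@32: rss [8B, align 8] → 40
@40: cpu [8B, align 8] → 48
@48: refcount [6B, align 1] → 54
@54: state [1B, align 1] → 55
+1 tail pad (align 8)
size 56, align 8
array of 16: 16 × 56 = 896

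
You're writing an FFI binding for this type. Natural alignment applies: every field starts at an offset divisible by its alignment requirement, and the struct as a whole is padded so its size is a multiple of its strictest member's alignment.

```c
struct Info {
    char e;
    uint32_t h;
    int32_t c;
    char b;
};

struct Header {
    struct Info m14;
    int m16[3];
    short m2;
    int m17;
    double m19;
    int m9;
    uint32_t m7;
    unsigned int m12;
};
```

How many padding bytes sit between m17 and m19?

Info: e at 0 (size 1, align 1) → ends 1; pad 3 to align 4 for h; h at 4 (size 4, align 4) → ends 8; c at 8 (size 4, align 4) → ends 12; b at 12 (size 1, align 1) → ends 13; tail pad 3 to reach multiple of 4; total 16 bytes, alignment 4
m14 at 0 (size 16, align 4) → ends 16
m16 at 16 (size 12, align 4) → ends 28
m2 at 28 (size 2, align 2) → ends 30
pad 2 to align 4 for m17
m17 at 32 (size 4, align 4) → ends 36
pad 4 to align 8 for m19
m19 at 40 (size 8, align 8) → ends 48

4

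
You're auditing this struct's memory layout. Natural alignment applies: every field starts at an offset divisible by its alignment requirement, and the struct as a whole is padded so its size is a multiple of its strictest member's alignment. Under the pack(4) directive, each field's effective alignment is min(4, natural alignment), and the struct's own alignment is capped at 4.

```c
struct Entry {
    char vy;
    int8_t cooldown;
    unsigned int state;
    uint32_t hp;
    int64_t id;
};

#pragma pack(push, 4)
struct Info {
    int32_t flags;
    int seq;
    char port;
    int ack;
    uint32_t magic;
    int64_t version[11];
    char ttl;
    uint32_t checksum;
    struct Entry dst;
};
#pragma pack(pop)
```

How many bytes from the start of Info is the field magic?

16

Entry: 0..1  vy  (1B, 1-aligned); 1..2  cooldown  (1B, 1-aligned); 2..4  -- padding (2B); 4..8  state  (4B, 4-aligned); 8..12  hp  (4B, 4-aligned); 12..16  -- padding (4B); 16..24  id  (8B, 8-aligned); sizeof = 24, alignof = 8
0..4  flags  (4B, 4-aligned)
4..8  seq  (4B, 4-aligned)
8..9  port  (1B, 1-aligned)
9..12  -- padding (3B)
12..16  ack  (4B, 4-aligned)
16..20  magic  (4B, 4-aligned)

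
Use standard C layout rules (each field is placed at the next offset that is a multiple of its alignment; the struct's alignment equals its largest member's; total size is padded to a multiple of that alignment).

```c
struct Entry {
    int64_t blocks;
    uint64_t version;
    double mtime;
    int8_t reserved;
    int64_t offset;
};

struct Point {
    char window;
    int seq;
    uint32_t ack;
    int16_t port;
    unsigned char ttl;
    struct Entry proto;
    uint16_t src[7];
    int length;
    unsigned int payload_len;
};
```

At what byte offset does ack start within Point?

Entry: @0: blocks [8B, align 8] → 8; @8: version [8B, align 8] → 16; @16: mtime [8B, align 8] → 24; @24: reserved [1B, align 1] → 25; +7 pad (align 8); @32: offset [8B, align 8] → 40; size 40, align 8
@0: window [1B, align 1] → 1
+3 pad (align 4)
@4: seq [4B, align 4] → 8
@8: ack [4B, align 4] → 12

8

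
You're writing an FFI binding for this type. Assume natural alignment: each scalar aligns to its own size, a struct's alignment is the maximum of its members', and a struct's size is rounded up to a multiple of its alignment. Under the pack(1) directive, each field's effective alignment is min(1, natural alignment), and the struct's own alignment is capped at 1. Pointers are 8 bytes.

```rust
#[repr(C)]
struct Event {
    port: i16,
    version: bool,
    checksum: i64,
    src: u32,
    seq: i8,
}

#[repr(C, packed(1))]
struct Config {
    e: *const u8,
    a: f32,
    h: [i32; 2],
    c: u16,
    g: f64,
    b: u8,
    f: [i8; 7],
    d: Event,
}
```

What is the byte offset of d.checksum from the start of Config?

Event: 0..2  port  (2B, 2-aligned); 2..3  version  (1B, 1-aligned); 3..8  -- padding (5B); 8..16  checksum  (8B, 8-aligned); 16..20  src  (4B, 4-aligned); 20..21  seq  (1B, 1-aligned); 21..24  -- tail padding (3B); sizeof = 24, alignof = 8
0..8  e  (8B, 1-aligned)
8..12  a  (4B, 1-aligned)
12..20  h  (8B, 1-aligned)
20..22  c  (2B, 1-aligned)
22..30  g  (8B, 1-aligned)
30..31  b  (1B, 1-aligned)
31..38  f  (7B, 1-aligned)
38..62  d  (24B, 1-aligned)
within Event: checksum at 8
38 + 8 = 46

46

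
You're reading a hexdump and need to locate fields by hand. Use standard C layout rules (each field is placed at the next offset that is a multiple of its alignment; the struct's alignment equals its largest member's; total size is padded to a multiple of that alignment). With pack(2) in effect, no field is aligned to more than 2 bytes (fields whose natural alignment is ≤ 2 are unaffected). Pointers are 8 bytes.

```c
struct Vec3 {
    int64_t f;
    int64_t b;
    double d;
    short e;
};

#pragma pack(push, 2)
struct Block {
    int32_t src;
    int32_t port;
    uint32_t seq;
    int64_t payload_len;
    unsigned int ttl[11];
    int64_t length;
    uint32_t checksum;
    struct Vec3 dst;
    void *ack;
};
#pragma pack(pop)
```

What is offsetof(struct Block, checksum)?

72

Vec3: 0..8  f  (8B, 8-aligned); 8..16  b  (8B, 8-aligned); 16..24  d  (8B, 8-aligned); 24..26  e  (2B, 2-aligned); 26..32  -- tail padding (6B); sizeof = 32, alignof = 8
0..4  src  (4B, 2-aligned)
4..8  port  (4B, 2-aligned)
8..12  seq  (4B, 2-aligned)
12..20  payload_len  (8B, 2-aligned)
20..64  ttl  (44B, 2-aligned)
64..72  length  (8B, 2-aligned)
72..76  checksum  (4B, 2-aligned)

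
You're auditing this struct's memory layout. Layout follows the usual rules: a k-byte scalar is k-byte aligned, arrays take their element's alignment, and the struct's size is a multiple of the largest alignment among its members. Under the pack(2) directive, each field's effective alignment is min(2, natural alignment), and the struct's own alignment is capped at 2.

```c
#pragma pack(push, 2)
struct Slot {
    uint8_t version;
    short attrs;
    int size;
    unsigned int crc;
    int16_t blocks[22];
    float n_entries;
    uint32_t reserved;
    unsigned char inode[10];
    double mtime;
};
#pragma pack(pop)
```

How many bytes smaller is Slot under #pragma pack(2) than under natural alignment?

natural layout:
  0..1  version  (1B, 1-aligned)
  1..2  -- padding (1B)
  2..4  attrs  (2B, 2-aligned)
  4..8  size  (4B, 4-aligned)
  8..12  crc  (4B, 4-aligned)
  12..56  blocks  (44B, 2-aligned)
  56..60  n_entries  (4B, 4-aligned)
  60..64  reserved  (4B, 4-aligned)
  64..74  inode  (10B, 1-aligned)
  74..80  -- padding (6B)
  80..88  mtime  (8B, 8-aligned)
  sizeof = 88, alignof = 8
packed(2) layout:
  0..1  version  (1B, 1-aligned)
  1..2  -- padding (1B)
  2..4  attrs  (2B, 2-aligned)
  4..8  size  (4B, 2-aligned)
  8..12  crc  (4B, 2-aligned)
  12..56  blocks  (44B, 2-aligned)
  56..60  n_entries  (4B, 2-aligned)
  60..64  reserved  (4B, 2-aligned)
  64..74  inode  (10B, 1-aligned)
  74..82  mtime  (8B, 2-aligned)
  sizeof = 82, alignof = 2
88 − 82 = 6

6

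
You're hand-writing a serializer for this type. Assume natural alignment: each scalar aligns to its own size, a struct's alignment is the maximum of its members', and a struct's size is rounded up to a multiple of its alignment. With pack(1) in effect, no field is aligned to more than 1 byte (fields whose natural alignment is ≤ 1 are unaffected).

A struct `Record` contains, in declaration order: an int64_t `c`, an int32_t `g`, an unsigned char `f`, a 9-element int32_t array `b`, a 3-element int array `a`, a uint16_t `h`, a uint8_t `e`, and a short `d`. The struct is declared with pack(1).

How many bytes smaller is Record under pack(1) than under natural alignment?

natural layout:
  c at 0 (size 8, align 8) → ends 8
  g at 8 (size 4, align 4) → ends 12
  f at 12 (size 1, align 1) → ends 13
  pad 3 to align 4 for b
  b at 16 (size 36, align 4) → ends 52
  a at 52 (size 12, align 4) → ends 64
  h at 64 (size 2, align 2) → ends 66
  e at 66 (size 1, align 1) → ends 67
  pad 1 to align 2 for d
  d at 68 (size 2, align 2) → ends 70
  tail pad 2 to reach multiple of 8
  total 72 bytes, alignment 8
packed(1) layout:
  c at 0 (size 8, align 1) → ends 8
  g at 8 (size 4, align 1) → ends 12
  f at 12 (size 1, align 1) → ends 13
  b at 13 (size 36, align 1) → ends 49
  a at 49 (size 12, align 1) → ends 61
  h at 61 (size 2, align 1) → ends 63
  e at 63 (size 1, align 1) → ends 64
  d at 64 (size 2, align 1) → ends 66
  total 66 bytes, alignment 1
72 − 66 = 6

6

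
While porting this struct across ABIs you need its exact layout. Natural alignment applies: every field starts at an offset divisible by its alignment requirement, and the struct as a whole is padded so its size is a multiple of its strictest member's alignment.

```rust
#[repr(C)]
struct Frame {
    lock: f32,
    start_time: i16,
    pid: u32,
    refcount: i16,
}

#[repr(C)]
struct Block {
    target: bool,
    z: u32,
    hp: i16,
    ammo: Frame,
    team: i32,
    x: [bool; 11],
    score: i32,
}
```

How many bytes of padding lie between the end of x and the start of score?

Frame: 0..4  lock  (4B, 4-aligned); 4..6  start_time  (2B, 2-aligned); 6..8  -- padding (2B); 8..12  pid  (4B, 4-aligned); 12..14  refcount  (2B, 2-aligned); 14..16  -- tail padding (2B); sizeof = 16, alignof = 4
0..1  target  (1B, 1-aligned)
1..4  -- padding (3B)
4..8  z  (4B, 4-aligned)
8..10  hp  (2B, 2-aligned)
10..12  -- padding (2B)
12..28  ammo  (16B, 4-aligned)
28..32  team  (4B, 4-aligned)
32..43  x  (11B, 1-aligned)
43..44  -- padding (1B)
44..48  score  (4B, 4-aligned)

1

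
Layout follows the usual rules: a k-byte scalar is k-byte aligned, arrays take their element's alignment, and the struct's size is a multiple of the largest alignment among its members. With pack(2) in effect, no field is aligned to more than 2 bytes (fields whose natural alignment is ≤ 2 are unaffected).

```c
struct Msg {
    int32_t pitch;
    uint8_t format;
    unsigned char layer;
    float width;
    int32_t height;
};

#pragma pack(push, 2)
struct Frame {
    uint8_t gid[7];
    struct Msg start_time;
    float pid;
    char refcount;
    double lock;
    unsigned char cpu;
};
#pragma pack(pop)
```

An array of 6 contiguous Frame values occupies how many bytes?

240

Msg: @0: pitch [4B, align 4] → 4; @4: format [1B, align 1] → 5; @5: layer [1B, align 1] → 6; +2 pad (align 4); @8: width [4B, align 4] → 12; @12: height [4B, align 4] → 16; size 16, align 4
@0: gid [7B, align 1] → 7
+1 pad (align 2)
@8: start_time [16B, align 2] → 24
@24: pid [4B, align 2] → 28
@28: refcount [1B, align 1] → 29
+1 pad (align 2)
@30: lock [8B, align 2] → 38
@38: cpu [1B, align 1] → 39
+1 tail pad (align 2)
size 40, align 2
array of 6: 6 × 40 = 240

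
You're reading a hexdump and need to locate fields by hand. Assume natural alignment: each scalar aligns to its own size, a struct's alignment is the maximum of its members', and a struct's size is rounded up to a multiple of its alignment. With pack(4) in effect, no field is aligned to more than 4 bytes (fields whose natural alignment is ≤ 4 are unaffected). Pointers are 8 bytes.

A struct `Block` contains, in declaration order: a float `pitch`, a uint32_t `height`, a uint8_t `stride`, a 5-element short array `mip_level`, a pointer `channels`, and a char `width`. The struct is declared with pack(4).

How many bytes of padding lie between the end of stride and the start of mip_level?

@0: pitch [4B, align 4] → 4
@4: height [4B, align 4] → 8
@8: stride [1B, align 1] → 9
+1 pad (align 2)
@10: mip_level [10B, align 2] → 20

1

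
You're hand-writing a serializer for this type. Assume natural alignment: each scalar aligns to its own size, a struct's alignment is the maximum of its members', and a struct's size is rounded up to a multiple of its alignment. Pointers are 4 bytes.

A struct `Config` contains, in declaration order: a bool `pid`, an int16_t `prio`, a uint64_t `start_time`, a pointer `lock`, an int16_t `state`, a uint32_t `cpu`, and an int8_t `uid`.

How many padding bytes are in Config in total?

pid at 0 (size 1, align 1) → ends 1
pad 1 to align 2 for prio
prio at 2 (size 2, align 2) → ends 4
pad 4 to align 8 for start_time
start_time at 8 (size 8, align 8) → ends 16
lock at 16 (size 4, align 4) → ends 20
state at 20 (size 2, align 2) → ends 22
pad 2 to align 4 for cpu
cpu at 24 (size 4, align 4) → ends 28
uid at 28 (size 1, align 1) → ends 29
tail pad 3 to reach multiple of 8
total 32 bytes, alignment 8
data bytes 22, size 32 → padding 10

10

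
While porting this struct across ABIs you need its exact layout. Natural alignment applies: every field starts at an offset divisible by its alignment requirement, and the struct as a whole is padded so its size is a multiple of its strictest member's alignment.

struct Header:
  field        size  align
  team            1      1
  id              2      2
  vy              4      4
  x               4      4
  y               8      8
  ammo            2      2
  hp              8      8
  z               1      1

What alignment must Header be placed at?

member alignments: team=1, id=2, vy=4, x=4, y=8, ammo=2, hp=8, z=1
max = 8

8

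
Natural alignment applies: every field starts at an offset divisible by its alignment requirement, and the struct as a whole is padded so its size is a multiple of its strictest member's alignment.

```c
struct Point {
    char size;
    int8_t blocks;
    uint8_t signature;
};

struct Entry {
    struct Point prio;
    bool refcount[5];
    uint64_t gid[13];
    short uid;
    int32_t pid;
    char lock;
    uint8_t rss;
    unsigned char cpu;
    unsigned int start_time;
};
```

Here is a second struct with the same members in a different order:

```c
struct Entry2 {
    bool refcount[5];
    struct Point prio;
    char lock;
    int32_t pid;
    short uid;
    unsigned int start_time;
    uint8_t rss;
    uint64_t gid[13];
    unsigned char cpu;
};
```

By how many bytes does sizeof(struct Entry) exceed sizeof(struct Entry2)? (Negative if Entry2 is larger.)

Point: @0: size [1B, align 1] → 1; @1: blocks [1B, align 1] → 2; @2: signature [1B, align 1] → 3; size 3, align 1
@0: prio [3B, align 1] → 3
@3: refcount [5B, align 1] → 8
@8: gid [104B, align 8] → 112
@112: uid [2B, align 2] → 114
+2 pad (align 4)
@116: pid [4B, align 4] → 120
@120: lock [1B, align 1] → 121
@121: rss [1B, align 1] → 122
@122: cpu [1B, align 1] → 123
+1 pad (align 4)
@124: start_time [4B, align 4] → 128
size 128, align 8
— Entry2 —
@0: refcount [5B, align 1] → 5
@5: prio [3B, align 1] → 8
@8: lock [1B, align 1] → 9
+3 pad (align 4)
@12: pid [4B, align 4] → 16
@16: uid [2B, align 2] → 18
+2 pad (align 4)
@20: start_time [4B, align 4] → 24
@24: rss [1B, align 1] → 25
+7 pad (align 8)
@32: gid [104B, align 8] → 136
@136: cpu [1B, align 1] → 137
+7 tail pad (align 8)
size 144, align 8
128 − 144 = -16

-16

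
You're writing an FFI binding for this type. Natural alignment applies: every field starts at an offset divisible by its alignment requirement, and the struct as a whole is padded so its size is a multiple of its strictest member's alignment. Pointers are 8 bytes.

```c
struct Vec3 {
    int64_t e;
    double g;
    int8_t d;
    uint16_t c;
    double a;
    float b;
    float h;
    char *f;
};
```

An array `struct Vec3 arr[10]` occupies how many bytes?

480

0..8  e  (8B, 8-aligned)
8..16  g  (8B, 8-aligned)
16..17  d  (1B, 1-aligned)
17..18  -- padding (1B)
18..20  c  (2B, 2-aligned)
20..24  -- padding (4B)
24..32  a  (8B, 8-aligned)
32..36  b  (4B, 4-aligned)
36..40  h  (4B, 4-aligned)
40..48  f  (8B, 8-aligned)
sizeof = 48, alignof = 8
array of 10: 10 × 48 = 480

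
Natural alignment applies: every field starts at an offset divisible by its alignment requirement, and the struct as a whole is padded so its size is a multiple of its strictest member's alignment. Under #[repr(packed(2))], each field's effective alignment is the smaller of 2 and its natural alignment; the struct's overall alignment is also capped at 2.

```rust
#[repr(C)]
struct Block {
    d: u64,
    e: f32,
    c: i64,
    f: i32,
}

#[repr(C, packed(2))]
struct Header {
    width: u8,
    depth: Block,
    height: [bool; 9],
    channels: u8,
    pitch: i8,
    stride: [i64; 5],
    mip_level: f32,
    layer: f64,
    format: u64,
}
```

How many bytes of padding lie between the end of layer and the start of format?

0

Block: 0..8  d  (8B, 8-aligned); 8..12  e  (4B, 4-aligned); 12..16  -- padding (4B); 16..24  c  (8B, 8-aligned); 24..28  f  (4B, 4-aligned); 28..32  -- tail padding (4B); sizeof = 32, alignof = 8
0..1  width  (1B, 1-aligned)
1..2  -- padding (1B)
2..34  depth  (32B, 2-aligned)
34..43  height  (9B, 1-aligned)
43..44  channels  (1B, 1-aligned)
44..45  pitch  (1B, 1-aligned)
45..46  -- padding (1B)
46..86  stride  (40B, 2-aligned)
86..90  mip_level  (4B, 2-aligned)
90..98  layer  (8B, 2-aligned)
98..106  format  (8B, 2-aligned)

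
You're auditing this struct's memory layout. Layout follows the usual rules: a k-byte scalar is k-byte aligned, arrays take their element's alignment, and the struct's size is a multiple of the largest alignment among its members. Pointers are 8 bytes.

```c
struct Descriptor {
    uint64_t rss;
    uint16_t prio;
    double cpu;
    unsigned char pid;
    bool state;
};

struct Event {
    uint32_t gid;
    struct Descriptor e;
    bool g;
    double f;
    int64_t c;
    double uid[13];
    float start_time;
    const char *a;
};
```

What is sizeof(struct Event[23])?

4232

Descriptor: 0..8  rss  (8B, 8-aligned); 8..10  prio  (2B, 2-aligned); 10..16  -- padding (6B); 16..24  cpu  (8B, 8-aligned); 24..25  pid  (1B, 1-aligned); 25..26  state  (1B, 1-aligned); 26..32  -- tail padding (6B); sizeof = 32, alignof = 8
0..4  gid  (4B, 4-aligned)
4..8  -- padding (4B)
8..40  e  (32B, 8-aligned)
40..41  g  (1B, 1-aligned)
41..48  -- padding (7B)
48..56  f  (8B, 8-aligned)
56..64  c  (8B, 8-aligned)
64..168  uid  (104B, 8-aligned)
168..172  start_time  (4B, 4-aligned)
172..176  -- padding (4B)
176..184  a  (8B, 8-aligned)
sizeof = 184, alignof = 8
array of 23: 23 × 184 = 4232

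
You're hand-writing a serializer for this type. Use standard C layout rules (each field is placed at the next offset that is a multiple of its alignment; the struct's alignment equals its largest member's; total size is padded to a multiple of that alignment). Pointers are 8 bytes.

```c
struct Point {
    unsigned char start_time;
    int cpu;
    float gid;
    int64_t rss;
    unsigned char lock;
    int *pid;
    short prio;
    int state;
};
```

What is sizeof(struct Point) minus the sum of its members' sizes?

16

@0: start_time [1B, align 1] → 1
+3 pad (align 4)
@4: cpu [4B, align 4] → 8
@8: gid [4B, align 4] → 12
+4 pad (align 8)
@16: rss [8B, align 8] → 24
@24: lock [1B, align 1] → 25
+7 pad (align 8)
@32: pid [8B, align 8] → 40
@40: prio [2B, align 2] → 42
+2 pad (align 4)
@44: state [4B, align 4] → 48
size 48, align 8
data bytes 32, size 48 → padding 16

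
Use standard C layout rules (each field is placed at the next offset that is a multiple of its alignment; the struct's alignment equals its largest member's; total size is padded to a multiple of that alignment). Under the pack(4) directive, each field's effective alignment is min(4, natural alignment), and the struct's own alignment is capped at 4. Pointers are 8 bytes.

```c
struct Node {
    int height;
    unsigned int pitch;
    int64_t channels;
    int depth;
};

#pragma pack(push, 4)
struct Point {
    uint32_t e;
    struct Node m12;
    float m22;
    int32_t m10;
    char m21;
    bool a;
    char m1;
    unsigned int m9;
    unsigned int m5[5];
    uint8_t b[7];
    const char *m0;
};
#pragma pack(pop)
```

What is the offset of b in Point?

Node: height at 0 (size 4, align 4) → ends 4; pitch at 4 (size 4, align 4) → ends 8; channels at 8 (size 8, align 8) → ends 16; depth at 16 (size 4, align 4) → ends 20; tail pad 4 to reach multiple of 8; total 24 bytes, alignment 8
e at 0 (size 4, align 4) → ends 4
m12 at 4 (size 24, align 4) → ends 28
m22 at 28 (size 4, align 4) → ends 32
m10 at 32 (size 4, align 4) → ends 36
m21 at 36 (size 1, align 1) → ends 37
a at 37 (size 1, align 1) → ends 38
m1 at 38 (size 1, align 1) → ends 39
pad 1 to align 4 for m9
m9 at 40 (size 4, align 4) → ends 44
m5 at 44 (size 20, align 4) → ends 64
b at 64 (size 7, align 1) → ends 71

64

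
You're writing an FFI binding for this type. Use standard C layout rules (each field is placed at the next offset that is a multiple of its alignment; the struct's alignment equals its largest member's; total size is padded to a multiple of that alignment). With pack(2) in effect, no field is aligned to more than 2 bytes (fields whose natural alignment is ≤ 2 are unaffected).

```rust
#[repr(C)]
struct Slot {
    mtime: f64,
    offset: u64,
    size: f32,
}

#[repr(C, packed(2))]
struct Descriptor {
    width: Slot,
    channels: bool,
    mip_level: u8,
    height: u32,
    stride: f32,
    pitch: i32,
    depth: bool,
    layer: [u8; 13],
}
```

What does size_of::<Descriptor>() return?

52

Slot: @0: mtime [8B, align 8] → 8; @8: offset [8B, align 8] → 16; @16: size [4B, align 4] → 20; +4 tail pad (align 8); size 24, align 8
@0: width [24B, align 2] → 24
@24: channels [1B, align 1] → 25
@25: mip_level [1B, align 1] → 26
@26: height [4B, align 2] → 30
@30: stride [4B, align 2] → 34
@34: pitch [4B, align 2] → 38
@38: depth [1B, align 1] → 39
@39: layer [13B, align 1] → 52
size 52, align 2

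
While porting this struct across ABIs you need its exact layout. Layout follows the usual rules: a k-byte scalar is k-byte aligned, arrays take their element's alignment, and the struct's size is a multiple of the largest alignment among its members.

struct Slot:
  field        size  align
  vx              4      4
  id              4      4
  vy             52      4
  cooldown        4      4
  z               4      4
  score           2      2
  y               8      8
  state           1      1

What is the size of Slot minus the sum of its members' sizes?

9

vx at 0 (size 4, align 4) → ends 4
id at 4 (size 4, align 4) → ends 8
vy at 8 (size 52, align 4) → ends 60
cooldown at 60 (size 4, align 4) → ends 64
z at 64 (size 4, align 4) → ends 68
score at 68 (size 2, align 2) → ends 70
pad 2 to align 8 for y
y at 72 (size 8, align 8) → ends 80
state at 80 (size 1, align 1) → ends 81
tail pad 7 to reach multiple of 8
total 88 bytes, alignment 8
data bytes 79, size 88 → padding 9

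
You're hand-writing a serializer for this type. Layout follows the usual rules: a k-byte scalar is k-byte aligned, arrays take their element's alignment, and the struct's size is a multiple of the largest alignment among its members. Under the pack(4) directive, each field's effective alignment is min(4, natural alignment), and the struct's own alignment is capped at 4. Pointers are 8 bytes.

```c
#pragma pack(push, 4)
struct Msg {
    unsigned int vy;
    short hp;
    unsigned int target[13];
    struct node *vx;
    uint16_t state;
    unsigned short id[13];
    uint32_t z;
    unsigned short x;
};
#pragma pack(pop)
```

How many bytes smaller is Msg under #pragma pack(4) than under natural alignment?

8

natural layout:
  0..4  vy  (4B, 4-aligned)
  4..6  hp  (2B, 2-aligned)
  6..8  -- padding (2B)
  8..60  target  (52B, 4-aligned)
  60..64  -- padding (4B)
  64..72  vx  (8B, 8-aligned)
  72..74  state  (2B, 2-aligned)
  74..100  id  (26B, 2-aligned)
  100..104  z  (4B, 4-aligned)
  104..106  x  (2B, 2-aligned)
  106..112  -- tail padding (6B)
  sizeof = 112, alignof = 8
packed(4) layout:
  0..4  vy  (4B, 4-aligned)
  4..6  hp  (2B, 2-aligned)
  6..8  -- padding (2B)
  8..60  target  (52B, 4-aligned)
  60..68  vx  (8B, 4-aligned)
  68..70  state  (2B, 2-aligned)
  70..96  id  (26B, 2-aligned)
  96..100  z  (4B, 4-aligned)
  100..102  x  (2B, 2-aligned)
  102..104  -- tail padding (2B)
  sizeof = 104, alignof = 4
112 − 104 = 8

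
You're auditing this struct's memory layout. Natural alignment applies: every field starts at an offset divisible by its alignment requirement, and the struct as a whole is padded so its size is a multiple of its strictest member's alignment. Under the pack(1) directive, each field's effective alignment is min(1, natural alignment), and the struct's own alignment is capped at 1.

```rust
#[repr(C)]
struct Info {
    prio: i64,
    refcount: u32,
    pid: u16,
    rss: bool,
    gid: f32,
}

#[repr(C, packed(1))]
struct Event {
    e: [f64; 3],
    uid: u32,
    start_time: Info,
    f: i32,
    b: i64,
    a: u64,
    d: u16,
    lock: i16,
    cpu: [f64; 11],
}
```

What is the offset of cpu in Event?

Info: 0..8  prio  (8B, 8-aligned); 8..12  refcount  (4B, 4-aligned); 12..14  pid  (2B, 2-aligned); 14..15  rss  (1B, 1-aligned); 15..16  -- padding (1B); 16..20  gid  (4B, 4-aligned); 20..24  -- tail padding (4B); sizeof = 24, alignof = 8
0..24  e  (24B, 1-aligned)
24..28  uid  (4B, 1-aligned)
28..52  start_time  (24B, 1-aligned)
52..56  f  (4B, 1-aligned)
56..64  b  (8B, 1-aligned)
64..72  a  (8B, 1-aligned)
72..74  d  (2B, 1-aligned)
74..76  lock  (2B, 1-aligned)
76..164  cpu  (88B, 1-aligned)

76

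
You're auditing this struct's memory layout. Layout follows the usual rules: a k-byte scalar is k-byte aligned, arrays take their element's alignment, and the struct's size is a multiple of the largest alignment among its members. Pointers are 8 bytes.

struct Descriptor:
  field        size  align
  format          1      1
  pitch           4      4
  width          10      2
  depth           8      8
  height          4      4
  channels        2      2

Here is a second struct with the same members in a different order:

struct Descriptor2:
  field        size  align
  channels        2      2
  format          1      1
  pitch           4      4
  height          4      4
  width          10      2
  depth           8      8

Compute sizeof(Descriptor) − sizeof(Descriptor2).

0..1  format  (1B, 1-aligned)
1..4  -- padding (3B)
4..8  pitch  (4B, 4-aligned)
8..18  width  (10B, 2-aligned)
18..24  -- padding (6B)
24..32  depth  (8B, 8-aligned)
32..36  height  (4B, 4-aligned)
36..38  channels  (2B, 2-aligned)
38..40  -- tail padding (2B)
sizeof = 40, alignof = 8
— Descriptor2 —
0..2  channels  (2B, 2-aligned)
2..3  format  (1B, 1-aligned)
3..4  -- padding (1B)
4..8  pitch  (4B, 4-aligned)
8..12  height  (4B, 4-aligned)
12..22  width  (10B, 2-aligned)
22..24  -- padding (2B)
24..32  depth  (8B, 8-aligned)
sizeof = 32, alignof = 8
40 − 32 = 8

8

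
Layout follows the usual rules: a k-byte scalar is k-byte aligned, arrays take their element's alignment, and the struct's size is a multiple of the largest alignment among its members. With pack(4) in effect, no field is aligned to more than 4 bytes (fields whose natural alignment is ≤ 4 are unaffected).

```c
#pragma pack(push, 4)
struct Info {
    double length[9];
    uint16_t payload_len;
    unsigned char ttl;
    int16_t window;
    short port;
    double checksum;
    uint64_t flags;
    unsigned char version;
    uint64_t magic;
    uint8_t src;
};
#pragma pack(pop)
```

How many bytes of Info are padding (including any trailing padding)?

7

@0: length [72B, align 4] → 72
@72: payload_len [2B, align 2] → 74
@74: ttl [1B, align 1] → 75
+1 pad (align 2)
@76: window [2B, align 2] → 78
@78: port [2B, align 2] → 80
@80: checksum [8B, align 4] → 88
@88: flags [8B, align 4] → 96
@96: version [1B, align 1] → 97
+3 pad (align 4)
@100: magic [8B, align 4] → 108
@108: src [1B, align 1] → 109
+3 tail pad (align 4)
size 112, align 4
data bytes 105, size 112 → padding 7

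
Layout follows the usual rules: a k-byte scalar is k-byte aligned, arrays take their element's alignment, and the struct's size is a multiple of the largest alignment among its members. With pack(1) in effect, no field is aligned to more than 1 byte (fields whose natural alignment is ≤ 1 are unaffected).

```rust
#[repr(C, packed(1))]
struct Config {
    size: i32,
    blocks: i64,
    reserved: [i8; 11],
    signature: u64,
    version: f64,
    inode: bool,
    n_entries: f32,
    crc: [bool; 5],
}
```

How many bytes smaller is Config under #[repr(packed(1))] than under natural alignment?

15

natural layout:
  0..4  size  (4B, 4-aligned)
  4..8  -- padding (4B)
  8..16  blocks  (8B, 8-aligned)
  16..27  reserved  (11B, 1-aligned)
  27..32  -- padding (5B)
  32..40  signature  (8B, 8-aligned)
  40..48  version  (8B, 8-aligned)
  48..49  inode  (1B, 1-aligned)
  49..52  -- padding (3B)
  52..56  n_entries  (4B, 4-aligned)
  56..61  crc  (5B, 1-aligned)
  61..64  -- tail padding (3B)
  sizeof = 64, alignof = 8
packed(1) layout:
  0..4  size  (4B, 1-aligned)
  4..12  blocks  (8B, 1-aligned)
  12..23  reserved  (11B, 1-aligned)
  23..31  signature  (8B, 1-aligned)
  31..39  version  (8B, 1-aligned)
  39..40  inode  (1B, 1-aligned)
  40..44  n_entries  (4B, 1-aligned)
  44..49  crc  (5B, 1-aligned)
  sizeof = 49, alignof = 1
64 − 49 = 15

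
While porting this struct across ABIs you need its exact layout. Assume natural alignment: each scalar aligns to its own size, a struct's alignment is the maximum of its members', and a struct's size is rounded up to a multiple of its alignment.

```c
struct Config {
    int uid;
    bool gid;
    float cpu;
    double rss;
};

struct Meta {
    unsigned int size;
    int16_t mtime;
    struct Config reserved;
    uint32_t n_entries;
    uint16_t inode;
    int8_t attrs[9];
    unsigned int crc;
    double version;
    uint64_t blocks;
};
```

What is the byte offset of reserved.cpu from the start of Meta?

Config: uid at 0 (size 4, align 4) → ends 4; gid at 4 (size 1, align 1) → ends 5; pad 3 to align 4 for cpu; cpu at 8 (size 4, align 4) → ends 12; pad 4 to align 8 for rss; rss at 16 (size 8, align 8) → ends 24; total 24 bytes, alignment 8
size at 0 (size 4, align 4) → ends 4
mtime at 4 (size 2, align 2) → ends 6
pad 2 to align 8 for reserved
reserved at 8 (size 24, align 8) → ends 32
within Config: cpu at 8
8 + 8 = 16

16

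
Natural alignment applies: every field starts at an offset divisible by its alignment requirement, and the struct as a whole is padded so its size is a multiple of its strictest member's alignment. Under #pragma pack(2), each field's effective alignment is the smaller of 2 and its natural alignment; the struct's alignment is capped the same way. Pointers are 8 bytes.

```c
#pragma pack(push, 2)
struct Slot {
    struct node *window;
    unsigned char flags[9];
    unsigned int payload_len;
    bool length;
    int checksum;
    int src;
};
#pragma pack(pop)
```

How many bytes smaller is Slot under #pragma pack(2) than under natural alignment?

8

natural layout:
  @0: window [8B, align 8] → 8
  @8: flags [9B, align 1] → 17
  +3 pad (align 4)
  @20: payload_len [4B, align 4] → 24
  @24: length [1B, align 1] → 25
  +3 pad (align 4)
  @28: checksum [4B, align 4] → 32
  @32: src [4B, align 4] → 36
  +4 tail pad (align 8)
  size 40, align 8
packed(2) layout:
  @0: window [8B, align 2] → 8
  @8: flags [9B, align 1] → 17
  +1 pad (align 2)
  @18: payload_len [4B, align 2] → 22
  @22: length [1B, align 1] → 23
  +1 pad (align 2)
  @24: checksum [4B, align 2] → 28
  @28: src [4B, align 2] → 32
  size 32, align 2
40 − 32 = 8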